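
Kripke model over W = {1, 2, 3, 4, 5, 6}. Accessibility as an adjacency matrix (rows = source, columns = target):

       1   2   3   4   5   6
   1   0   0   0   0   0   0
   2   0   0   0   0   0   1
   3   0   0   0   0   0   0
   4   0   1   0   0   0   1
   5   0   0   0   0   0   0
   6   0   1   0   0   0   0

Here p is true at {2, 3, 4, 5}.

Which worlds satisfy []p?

{1, 3, 5, 6}

1: no successors, so []p holds vacuously. ✓
2: successors {6}; p there: 6:F. ✗
3: no successors, so []p holds vacuously. ✓
4: successors {2, 6}; p there: 2:T, 6:F. ✗
5: no successors, so []p holds vacuously. ✓
6: successors {2}; p there: 2:T. ✓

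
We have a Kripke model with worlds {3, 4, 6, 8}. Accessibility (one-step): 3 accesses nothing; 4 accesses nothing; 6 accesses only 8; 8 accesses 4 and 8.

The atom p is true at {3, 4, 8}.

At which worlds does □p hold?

3: no successors, so □p holds vacuously. ✓
4: no successors, so □p holds vacuously. ✓
6: successors {8}; p there: 8:T. ✓
8: successors {4, 8}; p there: 4:T, 8:T. ✓

{3, 4, 6, 8}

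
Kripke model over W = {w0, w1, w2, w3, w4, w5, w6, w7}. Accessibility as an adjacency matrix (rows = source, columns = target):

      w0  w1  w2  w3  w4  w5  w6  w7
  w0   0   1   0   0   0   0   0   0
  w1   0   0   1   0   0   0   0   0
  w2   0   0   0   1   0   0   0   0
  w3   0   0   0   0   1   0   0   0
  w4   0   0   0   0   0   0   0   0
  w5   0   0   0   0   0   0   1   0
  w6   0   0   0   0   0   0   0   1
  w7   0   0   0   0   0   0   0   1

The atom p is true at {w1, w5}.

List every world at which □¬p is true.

w0: successors {w1}; ¬p there: w1:F. ✗
w1: successors {w2}; ¬p there: w2:T. ✓
w2: successors {w3}; ¬p there: w3:T. ✓
w3: successors {w4}; ¬p there: w4:T. ✓
w4: no successors, so □¬p holds vacuously. ✓
w5: successors {w6}; ¬p there: w6:T. ✓
w6: successors {w7}; ¬p there: w7:T. ✓
w7: successors {w7}; ¬p there: w7:T. ✓

{w1, w2, w3, w4, w5, w6, w7}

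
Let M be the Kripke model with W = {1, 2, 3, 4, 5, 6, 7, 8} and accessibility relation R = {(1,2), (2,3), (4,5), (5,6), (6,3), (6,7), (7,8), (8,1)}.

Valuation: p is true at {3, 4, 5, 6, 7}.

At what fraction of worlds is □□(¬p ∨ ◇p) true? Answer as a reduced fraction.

1: successors {2}; □(¬p ∨ ◇p) there: 2:F. ✗
2: successors {3}; □(¬p ∨ ◇p) there: 3:T. ✓
3: no successors, so □□(¬p ∨ ◇p) holds vacuously. ✓
4: successors {5}; □(¬p ∨ ◇p) there: 5:T. ✓
5: successors {6}; □(¬p ∨ ◇p) there: 6:F. ✗
6: successors {3, 7}; □(¬p ∨ ◇p) there: 3:T, 7:T. ✓
7: successors {8}; □(¬p ∨ ◇p) there: 8:T. ✓
8: successors {1}; □(¬p ∨ ◇p) there: 1:T. ✓
That's 6 of 8 worlds, so 6/8 = 3/4.

3/4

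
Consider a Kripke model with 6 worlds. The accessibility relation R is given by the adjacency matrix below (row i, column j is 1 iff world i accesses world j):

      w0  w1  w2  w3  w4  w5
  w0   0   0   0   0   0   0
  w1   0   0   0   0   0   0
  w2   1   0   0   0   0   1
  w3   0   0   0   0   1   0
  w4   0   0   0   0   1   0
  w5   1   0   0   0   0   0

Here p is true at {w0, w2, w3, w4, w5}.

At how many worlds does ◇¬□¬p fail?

3

w0: no successors, so ◇¬□¬p fails. ✗
w1: no successors, so ◇¬□¬p fails. ✗
w2: successors {w0, w5}; ¬□¬p there: w0:F, w5:T. ✓
w3: successors {w4}; ¬□¬p there: w4:T. ✓
w4: successors {w4}; ¬□¬p there: w4:T. ✓
w5: successors {w0}; ¬□¬p there: w0:F. ✗
Satisfying worlds: {w2, w3, w4}.
So ◇¬□¬p fails at the other 3 worlds.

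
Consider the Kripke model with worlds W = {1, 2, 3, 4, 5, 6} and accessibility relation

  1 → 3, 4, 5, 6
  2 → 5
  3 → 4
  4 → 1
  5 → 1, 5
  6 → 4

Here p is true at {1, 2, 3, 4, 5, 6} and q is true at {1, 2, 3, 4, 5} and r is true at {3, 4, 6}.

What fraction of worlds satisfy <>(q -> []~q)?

1: successors {3, 4, 5, 6}; q -> []~q there: 3:F, 4:F, 5:F, 6:T. ✓
2: successors {5}; q -> []~q there: 5:F. ✗
3: successors {4}; q -> []~q there: 4:F. ✗
4: successors {1}; q -> []~q there: 1:F. ✗
5: successors {1, 5}; q -> []~q there: 1:F, 5:F. ✗
6: successors {4}; q -> []~q there: 4:F. ✗
That's 1 of 6 worlds, so 1/6.

1/6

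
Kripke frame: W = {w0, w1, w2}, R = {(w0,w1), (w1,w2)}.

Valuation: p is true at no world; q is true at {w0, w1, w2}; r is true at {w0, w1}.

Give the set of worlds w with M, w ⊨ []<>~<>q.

{w0, w2}

w0: successors {w1}; <>~<>q there: w1:T. ✓
w1: successors {w2}; <>~<>q there: w2:F. ✗
w2: no successors, so []<>~<>q holds vacuously. ✓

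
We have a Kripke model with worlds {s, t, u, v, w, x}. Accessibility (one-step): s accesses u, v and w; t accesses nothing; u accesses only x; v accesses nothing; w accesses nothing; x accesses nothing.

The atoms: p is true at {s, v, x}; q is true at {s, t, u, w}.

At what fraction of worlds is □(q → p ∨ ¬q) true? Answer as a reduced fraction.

5/6

s: successors {u, v, w}; q → p ∨ ¬q there: u:F, v:T, w:F. ✗
t: no successors, so □(q → p ∨ ¬q) holds vacuously. ✓
u: successors {x}; q → p ∨ ¬q there: x:T. ✓
v: no successors, so □(q → p ∨ ¬q) holds vacuously. ✓
w: no successors, so □(q → p ∨ ¬q) holds vacuously. ✓
x: no successors, so □(q → p ∨ ¬q) holds vacuously. ✓
That's 5 of 6 worlds, so 5/6.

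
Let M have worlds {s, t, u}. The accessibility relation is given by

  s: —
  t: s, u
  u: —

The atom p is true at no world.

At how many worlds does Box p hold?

s: no successors, so Box p holds vacuously. ✓
t: successors {s, u}; p there: s:F, u:F. ✗
u: no successors, so Box p holds vacuously. ✓
Satisfying worlds: {s, u}.

2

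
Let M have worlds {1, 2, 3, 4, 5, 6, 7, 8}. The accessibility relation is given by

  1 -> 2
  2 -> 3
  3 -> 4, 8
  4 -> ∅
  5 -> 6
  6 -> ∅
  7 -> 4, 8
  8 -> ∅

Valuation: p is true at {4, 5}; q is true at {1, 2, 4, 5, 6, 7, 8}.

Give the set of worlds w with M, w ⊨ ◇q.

1: successors {2}; q there: 2:T. ✓
2: successors {3}; q there: 3:F. ✗
3: successors {4, 8}; q there: 4:T, 8:T. ✓
4: no successors, so ◇q fails. ✗
5: successors {6}; q there: 6:T. ✓
6: no successors, so ◇q fails. ✗
7: successors {4, 8}; q there: 4:T, 8:T. ✓
8: no successors, so ◇q fails. ✗

{1, 3, 5, 7}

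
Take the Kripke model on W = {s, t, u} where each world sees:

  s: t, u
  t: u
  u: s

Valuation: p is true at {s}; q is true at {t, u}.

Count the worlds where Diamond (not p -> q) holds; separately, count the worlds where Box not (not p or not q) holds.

3 and 0

For Diamond (not p -> q):
s: successors {t, u}; not p -> q there: t:T, u:T. ✓
t: successors {u}; not p -> q there: u:T. ✓
u: successors {s}; not p -> q there: s:T. ✓
— 3 worlds.
For Box not (not p or not q):
s: successors {t, u}; not (not p or not q) there: t:F, u:F. ✗
t: successors {u}; not (not p or not q) there: u:F. ✗
u: successors {s}; not (not p or not q) there: s:F. ✗
— 0 worlds.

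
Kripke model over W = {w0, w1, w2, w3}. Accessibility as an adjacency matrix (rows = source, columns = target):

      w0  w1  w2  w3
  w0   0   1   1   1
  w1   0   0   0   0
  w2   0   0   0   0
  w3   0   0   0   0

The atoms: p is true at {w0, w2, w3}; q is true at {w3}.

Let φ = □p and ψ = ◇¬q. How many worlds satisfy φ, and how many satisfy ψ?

3 and 1

For □p:
w0: successors {w1, w2, w3}; p there: w1:F, w2:T, w3:T. ✗
w1: no successors, so □p holds vacuously. ✓
w2: no successors, so □p holds vacuously. ✓
w3: no successors, so □p holds vacuously. ✓
— 3 worlds.
For ◇¬q:
w0: successors {w1, w2, w3}; ¬q there: w1:T, w2:T, w3:F. ✓
w1: no successors, so ◇¬q fails. ✗
w2: no successors, so ◇¬q fails. ✗
w3: no successors, so ◇¬q fails. ✗
— 1 world.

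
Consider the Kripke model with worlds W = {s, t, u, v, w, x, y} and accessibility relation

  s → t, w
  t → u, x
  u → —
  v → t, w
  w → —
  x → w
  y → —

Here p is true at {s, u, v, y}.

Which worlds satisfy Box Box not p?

{t, u, w, x, y}

s: successors {t, w}; Box not p there: t:F, w:T. ✗
t: successors {u, x}; Box not p there: u:T, x:T. ✓
u: no successors, so Box Box not p holds vacuously. ✓
v: successors {t, w}; Box not p there: t:F, w:T. ✗
w: no successors, so Box Box not p holds vacuously. ✓
x: successors {w}; Box not p there: w:T. ✓
y: no successors, so Box Box not p holds vacuously. ✓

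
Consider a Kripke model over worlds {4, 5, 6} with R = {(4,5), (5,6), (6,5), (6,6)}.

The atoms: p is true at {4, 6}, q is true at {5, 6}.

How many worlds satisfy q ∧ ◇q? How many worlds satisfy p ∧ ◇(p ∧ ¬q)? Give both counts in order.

2 and 0

For q ∧ ◇q:
4: q is F, ◇q is T. ✗
5: q is T, ◇q is T. ✓
6: q is T, ◇q is T. ✓
— 2 worlds.
For p ∧ ◇(p ∧ ¬q):
4: p is T, ◇(p ∧ ¬q) is F. ✗
5: p is F, ◇(p ∧ ¬q) is F. ✗
6: p is T, ◇(p ∧ ¬q) is F. ✗
— 0 worlds.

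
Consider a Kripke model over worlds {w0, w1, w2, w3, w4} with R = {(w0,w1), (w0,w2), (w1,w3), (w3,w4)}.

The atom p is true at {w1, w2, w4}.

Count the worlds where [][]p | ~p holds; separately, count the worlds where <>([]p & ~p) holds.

5 and 1

For [][]p | ~p:
w0: [][]p is F, ~p is T. ✓
w1: [][]p is T, ~p is F. ✓
w2: [][]p is T, ~p is F. ✓
w3: [][]p is T, ~p is T. ✓
w4: [][]p is T, ~p is F. ✓
— 5 worlds.
For <>([]p & ~p):
w0: successors {w1, w2}; []p & ~p there: w1:F, w2:F. ✗
w1: successors {w3}; []p & ~p there: w3:T. ✓
w2: no successors, so <>([]p & ~p) fails. ✗
w3: successors {w4}; []p & ~p there: w4:F. ✗
w4: no successors, so <>([]p & ~p) fails. ✗
— 1 world.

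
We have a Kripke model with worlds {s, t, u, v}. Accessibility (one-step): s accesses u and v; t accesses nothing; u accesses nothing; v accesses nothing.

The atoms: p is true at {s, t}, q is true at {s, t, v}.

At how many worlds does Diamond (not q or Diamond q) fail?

s: successors {u, v}; not q or Diamond q there: u:T, v:F. ✓
t: no successors, so Diamond (not q or Diamond q) fails. ✗
u: no successors, so Diamond (not q or Diamond q) fails. ✗
v: no successors, so Diamond (not q or Diamond q) fails. ✗
Satisfying worlds: {s}.
So Diamond (not q or Diamond q) fails at the other 3 worlds.

3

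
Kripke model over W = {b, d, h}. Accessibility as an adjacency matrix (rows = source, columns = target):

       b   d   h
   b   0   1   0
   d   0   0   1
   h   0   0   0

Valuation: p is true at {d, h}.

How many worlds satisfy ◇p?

2

b: successors {d}; p there: d:T. ✓
d: successors {h}; p there: h:T. ✓
h: no successors, so ◇p fails. ✗
Satisfying worlds: {b, d}.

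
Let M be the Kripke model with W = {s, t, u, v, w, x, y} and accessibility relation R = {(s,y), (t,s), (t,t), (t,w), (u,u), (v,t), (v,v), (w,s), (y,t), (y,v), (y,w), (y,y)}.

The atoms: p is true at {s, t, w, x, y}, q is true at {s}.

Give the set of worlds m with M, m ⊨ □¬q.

s: successors {y}; ¬q there: y:T. ✓
t: successors {s, t, w}; ¬q there: s:F, t:T, w:T. ✗
u: successors {u}; ¬q there: u:T. ✓
v: successors {t, v}; ¬q there: t:T, v:T. ✓
w: successors {s}; ¬q there: s:F. ✗
x: no successors, so □¬q holds vacuously. ✓
y: successors {t, v, w, y}; ¬q there: t:T, v:T, w:T, y:T. ✓

{s, u, v, x, y}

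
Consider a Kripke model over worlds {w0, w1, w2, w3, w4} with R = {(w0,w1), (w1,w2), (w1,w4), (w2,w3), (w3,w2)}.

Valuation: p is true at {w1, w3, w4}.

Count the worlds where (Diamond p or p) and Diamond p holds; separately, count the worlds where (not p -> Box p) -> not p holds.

For (Diamond p or p) and Diamond p:
w0: Diamond p or p is T, Diamond p is T. ✓
w1: Diamond p or p is T, Diamond p is T. ✓
w2: Diamond p or p is T, Diamond p is T. ✓
w3: Diamond p or p is T, Diamond p is F. ✗
w4: Diamond p or p is T, Diamond p is F. ✗
— 3 worlds.
For (not p -> Box p) -> not p:
w0: not p -> Box p is T, not p is T. ✓
w1: not p -> Box p is T, not p is F. ✗
w2: not p -> Box p is T, not p is T. ✓
w3: not p -> Box p is T, not p is F. ✗
w4: not p -> Box p is T, not p is F. ✗
— 2 worlds.

3 and 2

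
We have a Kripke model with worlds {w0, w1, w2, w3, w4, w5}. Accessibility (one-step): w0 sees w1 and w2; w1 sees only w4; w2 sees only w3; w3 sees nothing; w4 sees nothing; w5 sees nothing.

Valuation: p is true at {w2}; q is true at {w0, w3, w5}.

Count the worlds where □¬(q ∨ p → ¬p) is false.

3

w0: successors {w1, w2}; ¬(q ∨ p → ¬p) there: w1:F, w2:T. ✗
w1: successors {w4}; ¬(q ∨ p → ¬p) there: w4:F. ✗
w2: successors {w3}; ¬(q ∨ p → ¬p) there: w3:F. ✗
w3: no successors, so □¬(q ∨ p → ¬p) holds vacuously. ✓
w4: no successors, so □¬(q ∨ p → ¬p) holds vacuously. ✓
w5: no successors, so □¬(q ∨ p → ¬p) holds vacuously. ✓
Satisfying worlds: {w3, w4, w5}.
So □¬(q ∨ p → ¬p) fails at the other 3 worlds.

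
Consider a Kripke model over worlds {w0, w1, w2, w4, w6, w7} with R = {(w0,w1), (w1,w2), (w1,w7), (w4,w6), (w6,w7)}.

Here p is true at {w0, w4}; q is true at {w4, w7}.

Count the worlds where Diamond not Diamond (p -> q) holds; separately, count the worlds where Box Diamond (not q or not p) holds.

For Diamond not Diamond (p -> q):
w0: successors {w1}; not Diamond (p -> q) there: w1:F. ✗
w1: successors {w2, w7}; not Diamond (p -> q) there: w2:T, w7:T. ✓
w2: no successors, so Diamond not Diamond (p -> q) fails. ✗
w4: successors {w6}; not Diamond (p -> q) there: w6:F. ✗
w6: successors {w7}; not Diamond (p -> q) there: w7:T. ✓
w7: no successors, so Diamond not Diamond (p -> q) fails. ✗
— 2 worlds.
For Box Diamond (not q or not p):
w0: successors {w1}; Diamond (not q or not p) there: w1:T. ✓
w1: successors {w2, w7}; Diamond (not q or not p) there: w2:F, w7:F. ✗
w2: no successors, so Box Diamond (not q or not p) holds vacuously. ✓
w4: successors {w6}; Diamond (not q or not p) there: w6:T. ✓
w6: successors {w7}; Diamond (not q or not p) there: w7:F. ✗
w7: no successors, so Box Diamond (not q or not p) holds vacuously. ✓
— 4 worlds.

2 and 4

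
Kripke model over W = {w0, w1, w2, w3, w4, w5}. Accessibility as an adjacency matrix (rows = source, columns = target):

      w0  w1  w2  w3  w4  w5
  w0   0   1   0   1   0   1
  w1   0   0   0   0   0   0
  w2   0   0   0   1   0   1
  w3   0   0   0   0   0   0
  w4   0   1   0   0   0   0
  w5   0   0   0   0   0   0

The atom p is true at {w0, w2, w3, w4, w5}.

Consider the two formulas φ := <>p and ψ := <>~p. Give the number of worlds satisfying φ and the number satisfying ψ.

For <>p:
w0: successors {w1, w3, w5}; p there: w1:F, w3:T, w5:T. ✓
w1: no successors, so <>p fails. ✗
w2: successors {w3, w5}; p there: w3:T, w5:T. ✓
w3: no successors, so <>p fails. ✗
w4: successors {w1}; p there: w1:F. ✗
w5: no successors, so <>p fails. ✗
— 2 worlds.
For <>~p:
w0: successors {w1, w3, w5}; ~p there: w1:T, w3:F, w5:F. ✓
w1: no successors, so <>~p fails. ✗
w2: successors {w3, w5}; ~p there: w3:F, w5:F. ✗
w3: no successors, so <>~p fails. ✗
w4: successors {w1}; ~p there: w1:T. ✓
w5: no successors, so <>~p fails. ✗
— 2 worlds.

2 and 2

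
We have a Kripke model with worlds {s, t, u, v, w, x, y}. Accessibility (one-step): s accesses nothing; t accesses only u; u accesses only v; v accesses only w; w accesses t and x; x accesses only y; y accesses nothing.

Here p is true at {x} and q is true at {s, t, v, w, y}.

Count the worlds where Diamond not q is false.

5

s: no successors, so Diamond not q fails. ✗
t: successors {u}; not q there: u:T. ✓
u: successors {v}; not q there: v:F. ✗
v: successors {w}; not q there: w:F. ✗
w: successors {t, x}; not q there: t:F, x:T. ✓
x: successors {y}; not q there: y:F. ✗
y: no successors, so Diamond not q fails. ✗
Satisfying worlds: {t, w}.
So Diamond not q fails at the other 5 worlds.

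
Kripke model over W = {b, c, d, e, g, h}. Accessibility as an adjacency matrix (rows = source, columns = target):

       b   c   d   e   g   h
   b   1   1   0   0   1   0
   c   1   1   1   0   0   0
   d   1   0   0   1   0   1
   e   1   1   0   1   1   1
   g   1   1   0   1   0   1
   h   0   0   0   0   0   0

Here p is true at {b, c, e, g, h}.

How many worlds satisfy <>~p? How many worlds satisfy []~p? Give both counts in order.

1 and 1

For <>~p:
b: successors {b, c, g}; ~p there: b:F, c:F, g:F. ✗
c: successors {b, c, d}; ~p there: b:F, c:F, d:T. ✓
d: successors {b, e, h}; ~p there: b:F, e:F, h:F. ✗
e: successors {b, c, e, g, h}; ~p there: b:F, c:F, e:F, g:F, h:F. ✗
g: successors {b, c, e, h}; ~p there: b:F, c:F, e:F, h:F. ✗
h: no successors, so <>~p fails. ✗
— 1 world.
For []~p:
b: successors {b, c, g}; ~p there: b:F, c:F, g:F. ✗
c: successors {b, c, d}; ~p there: b:F, c:F, d:T. ✗
d: successors {b, e, h}; ~p there: b:F, e:F, h:F. ✗
e: successors {b, c, e, g, h}; ~p there: b:F, c:F, e:F, g:F, h:F. ✗
g: successors {b, c, e, h}; ~p there: b:F, c:F, e:F, h:F. ✗
h: no successors, so []~p holds vacuously. ✓
— 1 world.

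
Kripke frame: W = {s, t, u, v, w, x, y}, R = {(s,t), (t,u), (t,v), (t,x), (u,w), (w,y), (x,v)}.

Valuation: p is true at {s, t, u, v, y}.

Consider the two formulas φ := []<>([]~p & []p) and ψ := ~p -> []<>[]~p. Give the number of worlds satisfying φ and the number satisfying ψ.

For []<>([]~p & []p):
s: successors {t}; <>([]~p & []p) there: t:T. ✓
t: successors {u, v, x}; <>([]~p & []p) there: u:F, v:F, x:T. ✗
u: successors {w}; <>([]~p & []p) there: w:T. ✓
v: no successors, so []<>([]~p & []p) holds vacuously. ✓
w: successors {y}; <>([]~p & []p) there: y:F. ✗
x: successors {v}; <>([]~p & []p) there: v:F. ✗
y: no successors, so []<>([]~p & []p) holds vacuously. ✓
— 4 worlds.
For ~p -> []<>[]~p:
s: ~p is F, []<>[]~p is T. ✓
t: ~p is F, []<>[]~p is F. ✓
u: ~p is F, []<>[]~p is T. ✓
v: ~p is F, []<>[]~p is T. ✓
w: ~p is T, []<>[]~p is F. ✗
x: ~p is T, []<>[]~p is F. ✗
y: ~p is F, []<>[]~p is T. ✓
— 5 worlds.

4 and 5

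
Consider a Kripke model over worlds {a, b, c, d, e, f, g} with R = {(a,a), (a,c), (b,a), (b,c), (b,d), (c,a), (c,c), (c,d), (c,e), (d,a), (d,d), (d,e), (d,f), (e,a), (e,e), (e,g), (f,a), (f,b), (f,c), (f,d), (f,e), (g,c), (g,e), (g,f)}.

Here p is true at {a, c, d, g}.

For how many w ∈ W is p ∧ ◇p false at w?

3

a: p is T, ◇p is T. ✓
b: p is F, ◇p is T. ✗
c: p is T, ◇p is T. ✓
d: p is T, ◇p is T. ✓
e: p is F, ◇p is T. ✗
f: p is F, ◇p is T. ✗
g: p is T, ◇p is T. ✓
Satisfying worlds: {a, c, d, g}.
So p ∧ ◇p fails at the other 3 worlds.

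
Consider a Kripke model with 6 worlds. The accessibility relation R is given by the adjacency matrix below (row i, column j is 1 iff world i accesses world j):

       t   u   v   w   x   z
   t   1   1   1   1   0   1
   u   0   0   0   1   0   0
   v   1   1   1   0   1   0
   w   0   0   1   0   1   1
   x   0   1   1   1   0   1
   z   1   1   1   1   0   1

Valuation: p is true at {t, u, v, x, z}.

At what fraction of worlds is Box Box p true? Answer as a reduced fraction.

1/6

t: successors {t, u, v, w, z}; Box p there: t:F, u:F, v:T, w:T, z:F. ✗
u: successors {w}; Box p there: w:T. ✓
v: successors {t, u, v, x}; Box p there: t:F, u:F, v:T, x:F. ✗
w: successors {v, x, z}; Box p there: v:T, x:F, z:F. ✗
x: successors {u, v, w, z}; Box p there: u:F, v:T, w:T, z:F. ✗
z: successors {t, u, v, w, z}; Box p there: t:F, u:F, v:T, w:T, z:F. ✗
That's 1 of 6 worlds, so 1/6.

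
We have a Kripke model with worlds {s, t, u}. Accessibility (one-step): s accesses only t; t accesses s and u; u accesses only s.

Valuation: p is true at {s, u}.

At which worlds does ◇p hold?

s: successors {t}; p there: t:F. ✗
t: successors {s, u}; p there: s:T, u:T. ✓
u: successors {s}; p there: s:T. ✓

{t, u}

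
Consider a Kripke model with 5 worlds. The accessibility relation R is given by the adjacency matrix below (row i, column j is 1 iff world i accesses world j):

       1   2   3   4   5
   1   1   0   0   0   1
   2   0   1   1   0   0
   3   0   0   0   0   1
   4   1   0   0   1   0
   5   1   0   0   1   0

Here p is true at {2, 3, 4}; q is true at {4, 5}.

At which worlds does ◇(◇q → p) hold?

{2, 4, 5}

1: successors {1, 5}; ◇q → p there: 1:F, 5:F. ✗
2: successors {2, 3}; ◇q → p there: 2:T, 3:T. ✓
3: successors {5}; ◇q → p there: 5:F. ✗
4: successors {1, 4}; ◇q → p there: 1:F, 4:T. ✓
5: successors {1, 4}; ◇q → p there: 1:F, 4:T. ✓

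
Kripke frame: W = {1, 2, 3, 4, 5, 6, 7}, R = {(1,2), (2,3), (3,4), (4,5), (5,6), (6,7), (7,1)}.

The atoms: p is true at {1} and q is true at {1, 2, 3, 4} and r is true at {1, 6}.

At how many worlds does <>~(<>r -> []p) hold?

1: successors {2}; ~(<>r -> []p) there: 2:F. ✗
2: successors {3}; ~(<>r -> []p) there: 3:F. ✗
3: successors {4}; ~(<>r -> []p) there: 4:F. ✗
4: successors {5}; ~(<>r -> []p) there: 5:T. ✓
5: successors {6}; ~(<>r -> []p) there: 6:F. ✗
6: successors {7}; ~(<>r -> []p) there: 7:F. ✗
7: successors {1}; ~(<>r -> []p) there: 1:F. ✗
Satisfying worlds: {4}.

1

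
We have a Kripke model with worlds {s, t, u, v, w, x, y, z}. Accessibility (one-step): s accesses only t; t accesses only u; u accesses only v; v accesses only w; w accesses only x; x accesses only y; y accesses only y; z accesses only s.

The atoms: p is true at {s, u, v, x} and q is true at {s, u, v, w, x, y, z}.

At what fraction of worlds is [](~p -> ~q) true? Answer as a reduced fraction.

5/8

s: successors {t}; ~p -> ~q there: t:T. ✓
t: successors {u}; ~p -> ~q there: u:T. ✓
u: successors {v}; ~p -> ~q there: v:T. ✓
v: successors {w}; ~p -> ~q there: w:F. ✗
w: successors {x}; ~p -> ~q there: x:T. ✓
x: successors {y}; ~p -> ~q there: y:F. ✗
y: successors {y}; ~p -> ~q there: y:F. ✗
z: successors {s}; ~p -> ~q there: s:T. ✓
That's 5 of 8 worlds, so 5/8.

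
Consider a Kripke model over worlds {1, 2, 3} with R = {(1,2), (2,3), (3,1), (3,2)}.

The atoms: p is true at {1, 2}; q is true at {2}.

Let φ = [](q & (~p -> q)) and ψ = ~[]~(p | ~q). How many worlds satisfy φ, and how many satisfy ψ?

1 and 3

For [](q & (~p -> q)):
1: successors {2}; q & (~p -> q) there: 2:T. ✓
2: successors {3}; q & (~p -> q) there: 3:F. ✗
3: successors {1, 2}; q & (~p -> q) there: 1:F, 2:T. ✗
— 1 world.
For ~[]~(p | ~q):
1: []~(p | ~q) is F. ✓
2: []~(p | ~q) is F. ✓
3: []~(p | ~q) is F. ✓
— 3 worlds.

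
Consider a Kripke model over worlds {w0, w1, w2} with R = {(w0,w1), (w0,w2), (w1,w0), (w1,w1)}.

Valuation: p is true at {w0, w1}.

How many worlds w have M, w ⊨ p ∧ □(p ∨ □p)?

w0: p is T, □(p ∨ □p) is T. ✓
w1: p is T, □(p ∨ □p) is T. ✓
w2: p is F, □(p ∨ □p) is T. ✗
Satisfying worlds: {w0, w1}.

2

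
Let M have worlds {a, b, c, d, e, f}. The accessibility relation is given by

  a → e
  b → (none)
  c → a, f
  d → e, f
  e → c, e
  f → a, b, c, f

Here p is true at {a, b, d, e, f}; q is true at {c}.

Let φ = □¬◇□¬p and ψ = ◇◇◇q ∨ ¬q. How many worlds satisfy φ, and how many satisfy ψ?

For □¬◇□¬p:
a: successors {e}; ¬◇□¬p there: e:T. ✓
b: no successors, so □¬◇□¬p holds vacuously. ✓
c: successors {a, f}; ¬◇□¬p there: a:T, f:F. ✗
d: successors {e, f}; ¬◇□¬p there: e:T, f:F. ✗
e: successors {c, e}; ¬◇□¬p there: c:T, e:T. ✓
f: successors {a, b, c, f}; ¬◇□¬p there: a:T, b:T, c:T, f:F. ✗
— 3 worlds.
For ◇◇◇q ∨ ¬q:
a: ◇◇◇q is T, ¬q is T. ✓
b: ◇◇◇q is F, ¬q is T. ✓
c: ◇◇◇q is T, ¬q is F. ✓
d: ◇◇◇q is T, ¬q is T. ✓
e: ◇◇◇q is T, ¬q is T. ✓
f: ◇◇◇q is T, ¬q is T. ✓
— 6 worlds.

3 and 6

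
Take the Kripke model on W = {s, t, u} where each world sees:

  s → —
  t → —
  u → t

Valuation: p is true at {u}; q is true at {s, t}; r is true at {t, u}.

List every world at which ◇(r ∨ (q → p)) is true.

s: no successors, so ◇(r ∨ (q → p)) fails. ✗
t: no successors, so ◇(r ∨ (q → p)) fails. ✗
u: successors {t}; r ∨ (q → p) there: t:T. ✓

{u}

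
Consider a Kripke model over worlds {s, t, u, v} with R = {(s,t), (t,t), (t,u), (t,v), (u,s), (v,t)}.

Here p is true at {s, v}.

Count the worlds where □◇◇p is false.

1

s: successors {t}; ◇◇p there: t:T. ✓
t: successors {t, u, v}; ◇◇p there: t:T, u:F, v:T. ✗
u: successors {s}; ◇◇p there: s:T. ✓
v: successors {t}; ◇◇p there: t:T. ✓
Satisfying worlds: {s, u, v}.
So □◇◇p fails at the other 1 world.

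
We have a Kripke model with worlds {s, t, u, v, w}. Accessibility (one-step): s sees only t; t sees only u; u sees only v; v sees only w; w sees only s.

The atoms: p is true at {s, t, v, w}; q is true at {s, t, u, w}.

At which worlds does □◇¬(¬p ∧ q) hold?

s: successors {t}; ◇¬(¬p ∧ q) there: t:F. ✗
t: successors {u}; ◇¬(¬p ∧ q) there: u:T. ✓
u: successors {v}; ◇¬(¬p ∧ q) there: v:T. ✓
v: successors {w}; ◇¬(¬p ∧ q) there: w:T. ✓
w: successors {s}; ◇¬(¬p ∧ q) there: s:T. ✓

{t, u, v, w}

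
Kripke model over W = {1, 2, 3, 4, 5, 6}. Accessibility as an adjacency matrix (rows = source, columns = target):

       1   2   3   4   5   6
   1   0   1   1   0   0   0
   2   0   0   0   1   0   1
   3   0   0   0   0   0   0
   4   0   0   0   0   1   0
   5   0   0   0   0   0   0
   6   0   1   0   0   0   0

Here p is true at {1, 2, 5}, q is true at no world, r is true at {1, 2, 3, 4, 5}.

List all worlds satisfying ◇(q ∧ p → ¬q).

1: successors {2, 3}; q ∧ p → ¬q there: 2:T, 3:T. ✓
2: successors {4, 6}; q ∧ p → ¬q there: 4:T, 6:T. ✓
3: no successors, so ◇(q ∧ p → ¬q) fails. ✗
4: successors {5}; q ∧ p → ¬q there: 5:T. ✓
5: no successors, so ◇(q ∧ p → ¬q) fails. ✗
6: successors {2}; q ∧ p → ¬q there: 2:T. ✓

{1, 2, 4, 6}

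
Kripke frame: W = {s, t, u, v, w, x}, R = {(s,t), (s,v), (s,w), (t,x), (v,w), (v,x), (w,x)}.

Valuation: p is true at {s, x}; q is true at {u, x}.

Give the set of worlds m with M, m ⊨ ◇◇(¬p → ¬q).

s: successors {t, v, w}; ◇(¬p → ¬q) there: t:T, v:T, w:T. ✓
t: successors {x}; ◇(¬p → ¬q) there: x:F. ✗
u: no successors, so ◇◇(¬p → ¬q) fails. ✗
v: successors {w, x}; ◇(¬p → ¬q) there: w:T, x:F. ✓
w: successors {x}; ◇(¬p → ¬q) there: x:F. ✗
x: no successors, so ◇◇(¬p → ¬q) fails. ✗

{s, v}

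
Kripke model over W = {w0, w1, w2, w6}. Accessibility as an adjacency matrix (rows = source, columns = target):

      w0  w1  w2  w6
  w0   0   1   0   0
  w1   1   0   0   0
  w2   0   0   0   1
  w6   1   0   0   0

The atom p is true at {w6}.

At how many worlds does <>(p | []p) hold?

1

w0: successors {w1}; p | []p there: w1:F. ✗
w1: successors {w0}; p | []p there: w0:F. ✗
w2: successors {w6}; p | []p there: w6:T. ✓
w6: successors {w0}; p | []p there: w0:F. ✗
Satisfying worlds: {w2}.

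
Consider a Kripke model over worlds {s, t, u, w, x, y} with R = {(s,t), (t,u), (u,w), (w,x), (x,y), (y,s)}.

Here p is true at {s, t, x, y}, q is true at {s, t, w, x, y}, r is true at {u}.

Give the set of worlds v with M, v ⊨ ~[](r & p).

s: [](r & p) is F. ✓
t: [](r & p) is F. ✓
u: [](r & p) is F. ✓
w: [](r & p) is F. ✓
x: [](r & p) is F. ✓
y: [](r & p) is F. ✓

{s, t, u, w, x, y}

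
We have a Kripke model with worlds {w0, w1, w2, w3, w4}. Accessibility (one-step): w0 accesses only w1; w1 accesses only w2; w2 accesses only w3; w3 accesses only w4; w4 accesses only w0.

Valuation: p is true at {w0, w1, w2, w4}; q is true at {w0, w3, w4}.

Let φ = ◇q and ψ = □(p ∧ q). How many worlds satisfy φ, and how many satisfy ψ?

3 and 2

For ◇q:
w0: successors {w1}; q there: w1:F. ✗
w1: successors {w2}; q there: w2:F. ✗
w2: successors {w3}; q there: w3:T. ✓
w3: successors {w4}; q there: w4:T. ✓
w4: successors {w0}; q there: w0:T. ✓
— 3 worlds.
For □(p ∧ q):
w0: successors {w1}; p ∧ q there: w1:F. ✗
w1: successors {w2}; p ∧ q there: w2:F. ✗
w2: successors {w3}; p ∧ q there: w3:F. ✗
w3: successors {w4}; p ∧ q there: w4:T. ✓
w4: successors {w0}; p ∧ q there: w0:T. ✓
— 2 worlds.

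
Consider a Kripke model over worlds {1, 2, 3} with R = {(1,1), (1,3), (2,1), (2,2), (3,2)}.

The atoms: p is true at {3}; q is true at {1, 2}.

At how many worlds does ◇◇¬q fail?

1: successors {1, 3}; ◇¬q there: 1:T, 3:F. ✓
2: successors {1, 2}; ◇¬q there: 1:T, 2:F. ✓
3: successors {2}; ◇¬q there: 2:F. ✗
Satisfying worlds: {1, 2}.
So ◇◇¬q fails at the other 1 world.

1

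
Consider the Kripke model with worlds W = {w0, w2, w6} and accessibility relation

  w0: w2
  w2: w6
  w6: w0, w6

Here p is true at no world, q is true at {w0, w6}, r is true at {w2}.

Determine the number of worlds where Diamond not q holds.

1

w0: successors {w2}; not q there: w2:T. ✓
w2: successors {w6}; not q there: w6:F. ✗
w6: successors {w0, w6}; not q there: w0:F, w6:F. ✗
Satisfying worlds: {w0}.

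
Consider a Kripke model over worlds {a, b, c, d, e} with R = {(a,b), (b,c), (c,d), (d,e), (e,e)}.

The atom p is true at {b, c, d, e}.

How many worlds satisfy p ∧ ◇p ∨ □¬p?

4

a: p ∧ ◇p is F, □¬p is F. ✗
b: p ∧ ◇p is T, □¬p is F. ✓
c: p ∧ ◇p is T, □¬p is F. ✓
d: p ∧ ◇p is T, □¬p is F. ✓
e: p ∧ ◇p is T, □¬p is F. ✓
Satisfying worlds: {b, c, d, e}.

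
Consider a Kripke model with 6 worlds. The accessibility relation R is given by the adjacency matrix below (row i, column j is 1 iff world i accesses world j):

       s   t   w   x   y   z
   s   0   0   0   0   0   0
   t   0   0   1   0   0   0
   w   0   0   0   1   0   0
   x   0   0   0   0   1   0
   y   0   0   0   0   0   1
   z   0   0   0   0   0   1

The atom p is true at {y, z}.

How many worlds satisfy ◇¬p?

s: no successors, so ◇¬p fails. ✗
t: successors {w}; ¬p there: w:T. ✓
w: successors {x}; ¬p there: x:T. ✓
x: successors {y}; ¬p there: y:F. ✗
y: successors {z}; ¬p there: z:F. ✗
z: successors {z}; ¬p there: z:F. ✗
Satisfying worlds: {t, w}.

2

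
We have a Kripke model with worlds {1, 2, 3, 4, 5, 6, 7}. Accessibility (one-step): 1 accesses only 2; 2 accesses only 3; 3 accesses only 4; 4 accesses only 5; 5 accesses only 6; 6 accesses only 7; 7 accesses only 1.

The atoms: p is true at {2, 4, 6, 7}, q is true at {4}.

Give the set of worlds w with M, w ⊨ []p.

{1, 3, 5, 6}

1: successors {2}; p there: 2:T. ✓
2: successors {3}; p there: 3:F. ✗
3: successors {4}; p there: 4:T. ✓
4: successors {5}; p there: 5:F. ✗
5: successors {6}; p there: 6:T. ✓
6: successors {7}; p there: 7:T. ✓
7: successors {1}; p there: 1:F. ✗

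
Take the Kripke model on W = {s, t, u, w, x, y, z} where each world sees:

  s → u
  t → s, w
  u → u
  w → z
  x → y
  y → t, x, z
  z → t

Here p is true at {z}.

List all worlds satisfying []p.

s: successors {u}; p there: u:F. ✗
t: successors {s, w}; p there: s:F, w:F. ✗
u: successors {u}; p there: u:F. ✗
w: successors {z}; p there: z:T. ✓
x: successors {y}; p there: y:F. ✗
y: successors {t, x, z}; p there: t:F, x:F, z:T. ✗
z: successors {t}; p there: t:F. ✗

{w}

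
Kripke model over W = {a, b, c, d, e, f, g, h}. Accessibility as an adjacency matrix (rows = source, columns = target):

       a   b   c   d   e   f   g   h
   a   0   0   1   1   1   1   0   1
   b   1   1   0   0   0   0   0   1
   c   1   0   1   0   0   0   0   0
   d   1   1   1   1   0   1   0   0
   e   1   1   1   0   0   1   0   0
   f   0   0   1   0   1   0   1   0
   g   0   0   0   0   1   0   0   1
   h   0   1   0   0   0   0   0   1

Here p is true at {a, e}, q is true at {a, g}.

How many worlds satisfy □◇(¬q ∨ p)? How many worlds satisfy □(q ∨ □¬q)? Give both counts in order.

8 and 0

For □◇(¬q ∨ p):
a: successors {c, d, e, f, h}; ◇(¬q ∨ p) there: c:T, d:T, e:T, f:T, h:T. ✓
b: successors {a, b, h}; ◇(¬q ∨ p) there: a:T, b:T, h:T. ✓
c: successors {a, c}; ◇(¬q ∨ p) there: a:T, c:T. ✓
d: successors {a, b, c, d, f}; ◇(¬q ∨ p) there: a:T, b:T, c:T, d:T, f:T. ✓
e: successors {a, b, c, f}; ◇(¬q ∨ p) there: a:T, b:T, c:T, f:T. ✓
f: successors {c, e, g}; ◇(¬q ∨ p) there: c:T, e:T, g:T. ✓
g: successors {e, h}; ◇(¬q ∨ p) there: e:T, h:T. ✓
h: successors {b, h}; ◇(¬q ∨ p) there: b:T, h:T. ✓
— 8 worlds.
For □(q ∨ □¬q):
a: successors {c, d, e, f, h}; q ∨ □¬q there: c:F, d:F, e:F, f:F, h:T. ✗
b: successors {a, b, h}; q ∨ □¬q there: a:T, b:F, h:T. ✗
c: successors {a, c}; q ∨ □¬q there: a:T, c:F. ✗
d: successors {a, b, c, d, f}; q ∨ □¬q there: a:T, b:F, c:F, d:F, f:F. ✗
e: successors {a, b, c, f}; q ∨ □¬q there: a:T, b:F, c:F, f:F. ✗
f: successors {c, e, g}; q ∨ □¬q there: c:F, e:F, g:T. ✗
g: successors {e, h}; q ∨ □¬q there: e:F, h:T. ✗
h: successors {b, h}; q ∨ □¬q there: b:F, h:T. ✗
— 0 worlds.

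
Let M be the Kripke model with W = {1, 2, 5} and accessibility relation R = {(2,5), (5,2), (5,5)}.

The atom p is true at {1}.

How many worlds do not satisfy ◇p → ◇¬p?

0

1: ◇p is F, ◇¬p is F. ✓
2: ◇p is F, ◇¬p is T. ✓
5: ◇p is F, ◇¬p is T. ✓
Satisfying worlds: {1, 2, 5}.
So ◇p → ◇¬p fails at the other 0 worlds.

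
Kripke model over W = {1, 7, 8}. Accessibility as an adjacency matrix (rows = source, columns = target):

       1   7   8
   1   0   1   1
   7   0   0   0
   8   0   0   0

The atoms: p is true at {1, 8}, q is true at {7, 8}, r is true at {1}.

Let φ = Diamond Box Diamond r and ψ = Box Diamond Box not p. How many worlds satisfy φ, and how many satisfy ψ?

For Diamond Box Diamond r:
1: successors {7, 8}; Box Diamond r there: 7:T, 8:T. ✓
7: no successors, so Diamond Box Diamond r fails. ✗
8: no successors, so Diamond Box Diamond r fails. ✗
— 1 world.
For Box Diamond Box not p:
1: successors {7, 8}; Diamond Box not p there: 7:F, 8:F. ✗
7: no successors, so Box Diamond Box not p holds vacuously. ✓
8: no successors, so Box Diamond Box not p holds vacuously. ✓
— 2 worlds.

1 and 2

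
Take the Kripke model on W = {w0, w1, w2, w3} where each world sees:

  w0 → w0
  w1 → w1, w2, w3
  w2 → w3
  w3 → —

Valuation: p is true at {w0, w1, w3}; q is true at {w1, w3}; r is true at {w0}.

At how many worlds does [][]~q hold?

w0: successors {w0}; []~q there: w0:T. ✓
w1: successors {w1, w2, w3}; []~q there: w1:F, w2:F, w3:T. ✗
w2: successors {w3}; []~q there: w3:T. ✓
w3: no successors, so [][]~q holds vacuously. ✓
Satisfying worlds: {w0, w2, w3}.

3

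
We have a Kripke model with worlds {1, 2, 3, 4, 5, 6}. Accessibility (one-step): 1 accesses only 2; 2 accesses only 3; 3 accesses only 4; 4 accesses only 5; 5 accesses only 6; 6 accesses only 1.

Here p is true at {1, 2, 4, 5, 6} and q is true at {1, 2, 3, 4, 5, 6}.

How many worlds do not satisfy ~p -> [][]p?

1: ~p is F, [][]p is F. ✓
2: ~p is F, [][]p is T. ✓
3: ~p is T, [][]p is T. ✓
4: ~p is F, [][]p is T. ✓
5: ~p is F, [][]p is T. ✓
6: ~p is F, [][]p is T. ✓
Satisfying worlds: {1, 2, 3, 4, 5, 6}.
So ~p -> [][]p fails at the other 0 worlds.

0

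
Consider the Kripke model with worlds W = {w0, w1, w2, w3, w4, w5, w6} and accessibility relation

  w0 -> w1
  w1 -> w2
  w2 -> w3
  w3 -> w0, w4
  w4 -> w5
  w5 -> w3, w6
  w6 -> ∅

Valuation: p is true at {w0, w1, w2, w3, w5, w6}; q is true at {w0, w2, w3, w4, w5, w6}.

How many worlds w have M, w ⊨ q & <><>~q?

1

w0: q is T, <><>~q is F. ✗
w1: q is F, <><>~q is F. ✗
w2: q is T, <><>~q is F. ✗
w3: q is T, <><>~q is T. ✓
w4: q is T, <><>~q is F. ✗
w5: q is T, <><>~q is F. ✗
w6: q is T, <><>~q is F. ✗
Satisfying worlds: {w3}.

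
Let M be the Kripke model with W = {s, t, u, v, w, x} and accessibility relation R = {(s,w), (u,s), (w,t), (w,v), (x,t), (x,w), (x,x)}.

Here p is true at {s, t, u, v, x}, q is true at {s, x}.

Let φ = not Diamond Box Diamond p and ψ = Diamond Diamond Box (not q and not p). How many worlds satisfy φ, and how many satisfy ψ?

3 and 2

For not Diamond Box Diamond p:
s: Diamond Box Diamond p is F. ✓
t: Diamond Box Diamond p is F. ✓
u: Diamond Box Diamond p is T. ✗
v: Diamond Box Diamond p is F. ✓
w: Diamond Box Diamond p is T. ✗
x: Diamond Box Diamond p is T. ✗
— 3 worlds.
For Diamond Diamond Box (not q and not p):
s: successors {w}; Diamond Box (not q and not p) there: w:T. ✓
t: no successors, so Diamond Diamond Box (not q and not p) fails. ✗
u: successors {s}; Diamond Box (not q and not p) there: s:F. ✗
v: no successors, so Diamond Diamond Box (not q and not p) fails. ✗
w: successors {t, v}; Diamond Box (not q and not p) there: t:F, v:F. ✗
x: successors {t, w, x}; Diamond Box (not q and not p) there: t:F, w:T, x:T. ✓
— 2 worlds.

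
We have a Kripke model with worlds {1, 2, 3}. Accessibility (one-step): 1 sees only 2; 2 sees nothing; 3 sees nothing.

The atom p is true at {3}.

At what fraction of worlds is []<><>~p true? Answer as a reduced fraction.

1: successors {2}; <><>~p there: 2:F. ✗
2: no successors, so []<><>~p holds vacuously. ✓
3: no successors, so []<><>~p holds vacuously. ✓
That's 2 of 3 worlds, so 2/3.

2/3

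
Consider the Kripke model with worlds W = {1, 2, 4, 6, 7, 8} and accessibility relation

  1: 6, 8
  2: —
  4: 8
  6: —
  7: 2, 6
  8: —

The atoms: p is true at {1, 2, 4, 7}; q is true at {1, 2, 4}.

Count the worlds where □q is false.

3

1: successors {6, 8}; q there: 6:F, 8:F. ✗
2: no successors, so □q holds vacuously. ✓
4: successors {8}; q there: 8:F. ✗
6: no successors, so □q holds vacuously. ✓
7: successors {2, 6}; q there: 2:T, 6:F. ✗
8: no successors, so □q holds vacuously. ✓
Satisfying worlds: {2, 6, 8}.
So □q fails at the other 3 worlds.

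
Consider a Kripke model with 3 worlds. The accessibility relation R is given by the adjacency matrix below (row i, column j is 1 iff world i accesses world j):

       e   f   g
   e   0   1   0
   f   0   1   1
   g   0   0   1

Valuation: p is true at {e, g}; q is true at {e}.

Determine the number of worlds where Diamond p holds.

e: successors {f}; p there: f:F. ✗
f: successors {f, g}; p there: f:F, g:T. ✓
g: successors {g}; p there: g:T. ✓
Satisfying worlds: {f, g}.

2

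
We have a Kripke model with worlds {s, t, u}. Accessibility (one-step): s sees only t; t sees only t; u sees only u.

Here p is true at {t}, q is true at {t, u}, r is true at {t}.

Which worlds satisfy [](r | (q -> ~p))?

s: successors {t}; r | (q -> ~p) there: t:T. ✓
t: successors {t}; r | (q -> ~p) there: t:T. ✓
u: successors {u}; r | (q -> ~p) there: u:T. ✓

{s, t, u}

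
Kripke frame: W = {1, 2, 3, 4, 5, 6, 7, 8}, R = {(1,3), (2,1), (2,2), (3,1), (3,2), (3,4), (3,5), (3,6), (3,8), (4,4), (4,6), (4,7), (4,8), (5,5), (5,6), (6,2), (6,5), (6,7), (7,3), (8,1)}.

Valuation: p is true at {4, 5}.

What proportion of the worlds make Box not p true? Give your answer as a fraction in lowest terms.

1/2

1: successors {3}; not p there: 3:T. ✓
2: successors {1, 2}; not p there: 1:T, 2:T. ✓
3: successors {1, 2, 4, 5, 6, 8}; not p there: 1:T, 2:T, 4:F, 5:F, 6:T, 8:T. ✗
4: successors {4, 6, 7, 8}; not p there: 4:F, 6:T, 7:T, 8:T. ✗
5: successors {5, 6}; not p there: 5:F, 6:T. ✗
6: successors {2, 5, 7}; not p there: 2:T, 5:F, 7:T. ✗
7: successors {3}; not p there: 3:T. ✓
8: successors {1}; not p there: 1:T. ✓
That's 4 of 8 worlds, so 4/8 = 1/2.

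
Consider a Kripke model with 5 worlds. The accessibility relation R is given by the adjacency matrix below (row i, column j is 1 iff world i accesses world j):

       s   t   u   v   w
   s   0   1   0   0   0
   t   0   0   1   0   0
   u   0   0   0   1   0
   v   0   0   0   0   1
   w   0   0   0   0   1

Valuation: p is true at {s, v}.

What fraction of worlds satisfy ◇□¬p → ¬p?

3/5

s: ◇□¬p is T, ¬p is F. ✗
t: ◇□¬p is F, ¬p is T. ✓
u: ◇□¬p is T, ¬p is T. ✓
v: ◇□¬p is T, ¬p is F. ✗
w: ◇□¬p is T, ¬p is T. ✓
That's 3 of 5 worlds, so 3/5.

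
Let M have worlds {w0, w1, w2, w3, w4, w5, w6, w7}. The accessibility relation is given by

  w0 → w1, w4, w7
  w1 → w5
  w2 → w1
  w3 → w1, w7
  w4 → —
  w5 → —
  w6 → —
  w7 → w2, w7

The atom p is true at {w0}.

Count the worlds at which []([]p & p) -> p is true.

w0: []([]p & p) is F, p is T. ✓
w1: []([]p & p) is F, p is F. ✓
w2: []([]p & p) is F, p is F. ✓
w3: []([]p & p) is F, p is F. ✓
w4: []([]p & p) is T, p is F. ✗
w5: []([]p & p) is T, p is F. ✗
w6: []([]p & p) is T, p is F. ✗
w7: []([]p & p) is F, p is F. ✓
Satisfying worlds: {w0, w1, w2, w3, w7}.

5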